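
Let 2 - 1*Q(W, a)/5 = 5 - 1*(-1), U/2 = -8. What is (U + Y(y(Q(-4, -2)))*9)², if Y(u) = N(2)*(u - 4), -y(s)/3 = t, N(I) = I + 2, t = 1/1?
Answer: 71824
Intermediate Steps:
U = -16 (U = 2*(-8) = -16)
t = 1
N(I) = 2 + I
Q(W, a) = -20 (Q(W, a) = 10 - 5*(5 - 1*(-1)) = 10 - 5*(5 + 1) = 10 - 5*6 = 10 - 30 = -20)
y(s) = -3 (y(s) = -3*1 = -3)
Y(u) = -16 + 4*u (Y(u) = (2 + 2)*(u - 4) = 4*(-4 + u) = -16 + 4*u)
(U + Y(y(Q(-4, -2)))*9)² = (-16 + (-16 + 4*(-3))*9)² = (-16 + (-16 - 12)*9)² = (-16 - 28*9)² = (-16 - 252)² = (-268)² = 71824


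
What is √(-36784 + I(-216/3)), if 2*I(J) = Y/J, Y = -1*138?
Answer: I*√5296758/12 ≈ 191.79*I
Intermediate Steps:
Y = -138
I(J) = -69/J (I(J) = (-138/J)/2 = -69/J)
√(-36784 + I(-216/3)) = √(-36784 - 69/((-216/3))) = √(-36784 - 69/((-216*⅓))) = √(-36784 - 69/(-72)) = √(-36784 - 69*(-1/72)) = √(-36784 + 23/24) = √(-882793/24) = I*√5296758/12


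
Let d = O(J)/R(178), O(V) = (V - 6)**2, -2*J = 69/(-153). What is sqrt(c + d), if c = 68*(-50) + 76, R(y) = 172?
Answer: I*sqrt(255760181213)/8772 ≈ 57.652*I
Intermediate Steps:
c = -3324 (c = -3400 + 76 = -3324)
J = 23/102 (J = -69/(2*(-153)) = -69*(-1)/(2*153) = -1/2*(-23/51) = 23/102 ≈ 0.22549)
O(V) = (-6 + V)**2
d = 346921/1789488 (d = (-6 + 23/102)**2/172 = (-589/102)**2*(1/172) = (346921/10404)*(1/172) = 346921/1789488 ≈ 0.19387)
sqrt(c + d) = sqrt(-3324 + 346921/1789488) = sqrt(-5947911191/1789488) = I*sqrt(255760181213)/8772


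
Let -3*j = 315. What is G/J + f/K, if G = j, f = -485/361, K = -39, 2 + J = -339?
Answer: 1643680/4800939 ≈ 0.34237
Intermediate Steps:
J = -341 (J = -2 - 339 = -341)
f = -485/361 (f = -485*1/361 = -485/361 ≈ -1.3435)
j = -105 (j = -⅓*315 = -105)
G = -105
G/J + f/K = -105/(-341) - 485/361/(-39) = -105*(-1/341) - 485/361*(-1/39) = 105/341 + 485/14079 = 1643680/4800939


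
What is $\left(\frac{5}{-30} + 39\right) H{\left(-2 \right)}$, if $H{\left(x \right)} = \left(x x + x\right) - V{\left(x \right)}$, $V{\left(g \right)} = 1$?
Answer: $\frac{233}{6} \approx 38.833$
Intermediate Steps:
$H{\left(x \right)} = -1 + x + x^{2}$ ($H{\left(x \right)} = \left(x x + x\right) - 1 = \left(x^{2} + x\right) - 1 = \left(x + x^{2}\right) - 1 = -1 + x + x^{2}$)
$\left(\frac{5}{-30} + 39\right) H{\left(-2 \right)} = \left(\frac{5}{-30} + 39\right) \left(-1 - 2 + \left(-2\right)^{2}\right) = \left(5 \left(- \frac{1}{30}\right) + 39\right) \left(-1 - 2 + 4\right) = \left(- \frac{1}{6} + 39\right) 1 = \frac{233}{6} \cdot 1 = \frac{233}{6}$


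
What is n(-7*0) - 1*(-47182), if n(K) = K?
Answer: 47182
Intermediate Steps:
n(-7*0) - 1*(-47182) = -7*0 - 1*(-47182) = 0 + 47182 = 47182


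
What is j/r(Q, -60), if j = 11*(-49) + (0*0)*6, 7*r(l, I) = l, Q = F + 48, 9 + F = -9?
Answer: -3773/30 ≈ -125.77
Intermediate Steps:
F = -18 (F = -9 - 9 = -18)
Q = 30 (Q = -18 + 48 = 30)
r(l, I) = l/7
j = -539 (j = -539 + 0*6 = -539 + 0 = -539)
j/r(Q, -60) = -539/((⅐)*30) = -539/30/7 = -539*7/30 = -3773/30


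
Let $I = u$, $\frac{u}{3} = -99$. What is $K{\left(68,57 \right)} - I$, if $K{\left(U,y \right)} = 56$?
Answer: $353$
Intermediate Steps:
$u = -297$ ($u = 3 \left(-99\right) = -297$)
$I = -297$
$K{\left(68,57 \right)} - I = 56 - -297 = 56 + 297 = 353$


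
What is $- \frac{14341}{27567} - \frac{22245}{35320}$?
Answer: $- \frac{223950407}{194733288} \approx -1.15$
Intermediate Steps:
$- \frac{14341}{27567} - \frac{22245}{35320} = \left(-14341\right) \frac{1}{27567} - \frac{4449}{7064} = - \frac{14341}{27567} - \frac{4449}{7064} = - \frac{223950407}{194733288}$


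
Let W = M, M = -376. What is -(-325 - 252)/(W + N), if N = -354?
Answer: -577/730 ≈ -0.79041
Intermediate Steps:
W = -376
-(-325 - 252)/(W + N) = -(-325 - 252)/(-376 - 354) = -(-577)/(-730) = -(-577)*(-1)/730 = -1*577/730 = -577/730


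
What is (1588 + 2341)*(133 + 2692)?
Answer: 11099425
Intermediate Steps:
(1588 + 2341)*(133 + 2692) = 3929*2825 = 11099425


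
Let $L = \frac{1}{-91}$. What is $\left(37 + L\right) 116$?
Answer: $\frac{390456}{91} \approx 4290.7$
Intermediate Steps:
$L = - \frac{1}{91} \approx -0.010989$
$\left(37 + L\right) 116 = \left(37 - \frac{1}{91}\right) 116 = \frac{3366}{91} \cdot 116 = \frac{390456}{91}$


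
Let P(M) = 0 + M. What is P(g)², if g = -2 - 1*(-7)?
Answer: 25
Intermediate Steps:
g = 5 (g = -2 + 7 = 5)
P(M) = M
P(g)² = 5² = 25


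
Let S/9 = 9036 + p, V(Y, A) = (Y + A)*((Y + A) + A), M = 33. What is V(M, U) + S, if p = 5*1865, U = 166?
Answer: 237884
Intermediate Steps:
p = 9325
V(Y, A) = (A + Y)*(Y + 2*A) (V(Y, A) = (A + Y)*((A + Y) + A) = (A + Y)*(Y + 2*A))
S = 165249 (S = 9*(9036 + 9325) = 9*18361 = 165249)
V(M, U) + S = (33**2 + 2*166**2 + 3*166*33) + 165249 = (1089 + 2*27556 + 16434) + 165249 = (1089 + 55112 + 16434) + 165249 = 72635 + 165249 = 237884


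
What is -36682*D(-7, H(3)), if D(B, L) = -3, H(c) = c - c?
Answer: 110046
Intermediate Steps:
H(c) = 0
-36682*D(-7, H(3)) = -36682*(-3) = 110046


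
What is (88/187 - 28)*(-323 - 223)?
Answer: 255528/17 ≈ 15031.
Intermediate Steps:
(88/187 - 28)*(-323 - 223) = (88*(1/187) - 28)*(-546) = (8/17 - 28)*(-546) = -468/17*(-546) = 255528/17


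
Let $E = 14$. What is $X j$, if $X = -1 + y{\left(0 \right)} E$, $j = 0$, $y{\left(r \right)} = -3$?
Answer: $0$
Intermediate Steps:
$X = -43$ ($X = -1 - 42 = -43$)
$X j = \left(-43\right) 0 = 0$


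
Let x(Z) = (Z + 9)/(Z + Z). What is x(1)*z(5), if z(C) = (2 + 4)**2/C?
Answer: 36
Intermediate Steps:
z(C) = 36/C (z(C) = 6**2/C = 36/C)
x(Z) = (9 + Z)/(2*Z) (x(Z) = (9 + Z)/((2*Z)) = (9 + Z)*(1/(2*Z)) = (9 + Z)/(2*Z))
x(1)*z(5) = ((1/2)*(9 + 1)/1)*(36/5) = ((1/2)*1*10)*(36*(1/5)) = 5*(36/5) = 36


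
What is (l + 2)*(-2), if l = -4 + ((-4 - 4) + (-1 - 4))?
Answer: 30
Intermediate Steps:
l = -17 (l = -4 + (-8 - 5) = -4 - 13 = -17)
(l + 2)*(-2) = (-17 + 2)*(-2) = -15*(-2) = 30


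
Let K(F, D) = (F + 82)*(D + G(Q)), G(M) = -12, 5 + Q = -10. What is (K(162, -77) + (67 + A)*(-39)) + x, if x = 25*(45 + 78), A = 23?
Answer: -22151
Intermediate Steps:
Q = -15 (Q = -5 - 10 = -15)
K(F, D) = (-12 + D)*(82 + F) (K(F, D) = (F + 82)*(D - 12) = (82 + F)*(-12 + D) = (-12 + D)*(82 + F))
x = 3075 (x = 25*123 = 3075)
(K(162, -77) + (67 + A)*(-39)) + x = ((-984 - 12*162 + 82*(-77) - 77*162) + (67 + 23)*(-39)) + 3075 = ((-984 - 1944 - 6314 - 12474) + 90*(-39)) + 3075 = (-21716 - 3510) + 3075 = -25226 + 3075 = -22151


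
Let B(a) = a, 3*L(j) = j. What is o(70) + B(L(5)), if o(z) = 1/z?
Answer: 353/210 ≈ 1.6810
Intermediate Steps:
L(j) = j/3
o(70) + B(L(5)) = 1/70 + (1/3)*5 = 1/70 + 5/3 = 353/210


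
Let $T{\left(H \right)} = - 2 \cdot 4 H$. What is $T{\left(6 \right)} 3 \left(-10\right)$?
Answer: $1440$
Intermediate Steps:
$T{\left(H \right)} = - 8 H$
$T{\left(6 \right)} 3 \left(-10\right) = \left(-8\right) 6 \cdot 3 \left(-10\right) = \left(-48\right) 3 \left(-10\right) = \left(-144\right) \left(-10\right) = 1440$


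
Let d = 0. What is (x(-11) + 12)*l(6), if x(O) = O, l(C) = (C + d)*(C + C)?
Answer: 72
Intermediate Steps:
l(C) = 2*C**2 (l(C) = (C + 0)*(C + C) = C*(2*C) = 2*C**2)
(x(-11) + 12)*l(6) = (-11 + 12)*(2*6**2) = 1*(2*36) = 1*72 = 72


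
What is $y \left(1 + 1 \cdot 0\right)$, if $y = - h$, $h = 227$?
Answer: $-227$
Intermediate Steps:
$y = -227$ ($y = \left(-1\right) 227 = -227$)
$y \left(1 + 1 \cdot 0\right) = - 227 \left(1 + 1 \cdot 0\right) = - 227 \left(1 + 0\right) = \left(-227\right) 1 = -227$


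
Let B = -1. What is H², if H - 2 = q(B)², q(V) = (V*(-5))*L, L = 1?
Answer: 729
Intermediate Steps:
q(V) = -5*V (q(V) = (V*(-5))*1 = -5*V*1 = -5*V)
H = 27 (H = 2 + (-5*(-1))² = 2 + 5² = 2 + 25 = 27)
H² = 27² = 729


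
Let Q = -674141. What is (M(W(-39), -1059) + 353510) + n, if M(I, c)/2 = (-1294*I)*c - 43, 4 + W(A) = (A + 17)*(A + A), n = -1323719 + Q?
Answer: 4690420268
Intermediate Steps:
n = -1997860 (n = -1323719 - 674141 = -1997860)
W(A) = -4 + 2*A*(17 + A) (W(A) = -4 + (A + 17)*(A + A) = -4 + (17 + A)*(2*A) = -4 + 2*A*(17 + A))
M(I, c) = -86 - 2588*I*c (M(I, c) = 2*((-1294*I)*c - 43) = 2*(-1294*I*c - 43) = 2*(-43 - 1294*I*c) = -86 - 2588*I*c)
(M(W(-39), -1059) + 353510) + n = ((-86 - 2588*(-4 + 2*(-39)**2 + 34*(-39))*(-1059)) + 353510) - 1997860 = ((-86 - 2588*(-4 + 2*1521 - 1326)*(-1059)) + 353510) - 1997860 = ((-86 - 2588*(-4 + 3042 - 1326)*(-1059)) + 353510) - 1997860 = ((-86 - 2588*1712*(-1059)) + 353510) - 1997860 = ((-86 + 4692064704) + 353510) - 1997860 = (4692064618 + 353510) - 1997860 = 4692418128 - 1997860 = 4690420268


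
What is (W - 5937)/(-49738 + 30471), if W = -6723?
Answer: 12660/19267 ≈ 0.65708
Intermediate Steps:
(W - 5937)/(-49738 + 30471) = (-6723 - 5937)/(-49738 + 30471) = -12660/(-19267) = -12660*(-1/19267) = 12660/19267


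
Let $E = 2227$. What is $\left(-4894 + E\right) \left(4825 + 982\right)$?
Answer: $-15487269$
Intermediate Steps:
$\left(-4894 + E\right) \left(4825 + 982\right) = \left(-4894 + 2227\right) \left(4825 + 982\right) = \left(-2667\right) 5807 = -15487269$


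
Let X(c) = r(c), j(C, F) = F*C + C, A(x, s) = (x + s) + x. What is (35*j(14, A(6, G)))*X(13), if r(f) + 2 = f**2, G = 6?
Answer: 1554770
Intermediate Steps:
A(x, s) = s + 2*x (A(x, s) = (s + x) + x = s + 2*x)
r(f) = -2 + f**2
j(C, F) = C + C*F (j(C, F) = C*F + C = C + C*F)
X(c) = -2 + c**2
(35*j(14, A(6, G)))*X(13) = (35*(14*(1 + (6 + 2*6))))*(-2 + 13**2) = (35*(14*(1 + (6 + 12))))*(-2 + 169) = (35*(14*(1 + 18)))*167 = (35*(14*19))*167 = (35*266)*167 = 9310*167 = 1554770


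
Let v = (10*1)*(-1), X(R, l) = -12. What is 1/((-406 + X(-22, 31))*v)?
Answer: 1/4180 ≈ 0.00023923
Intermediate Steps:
v = -10 (v = 10*(-1) = -10)
1/((-406 + X(-22, 31))*v) = 1/(-406 - 12*(-10)) = -1/10/(-418) = -1/418*(-1/10) = 1/4180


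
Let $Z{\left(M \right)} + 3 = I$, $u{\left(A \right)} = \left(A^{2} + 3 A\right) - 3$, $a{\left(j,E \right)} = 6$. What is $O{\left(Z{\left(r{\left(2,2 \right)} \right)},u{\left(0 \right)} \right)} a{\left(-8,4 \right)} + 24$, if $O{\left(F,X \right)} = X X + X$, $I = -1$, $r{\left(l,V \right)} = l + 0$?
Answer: $60$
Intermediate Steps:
$u{\left(A \right)} = -3 + A^{2} + 3 A$
$r{\left(l,V \right)} = l$
$Z{\left(M \right)} = -4$ ($Z{\left(M \right)} = -3 - 1 = -4$)
$O{\left(F,X \right)} = X + X^{2}$ ($O{\left(F,X \right)} = X^{2} + X = X + X^{2}$)
$O{\left(Z{\left(r{\left(2,2 \right)} \right)},u{\left(0 \right)} \right)} a{\left(-8,4 \right)} + 24 = \left(-3 + 0^{2} + 3 \cdot 0\right) \left(1 + \left(-3 + 0^{2} + 3 \cdot 0\right)\right) 6 + 24 = \left(-3 + 0 + 0\right) \left(1 + \left(-3 + 0 + 0\right)\right) 6 + 24 = - 3 \left(1 - 3\right) 6 + 24 = \left(-3\right) \left(-2\right) 6 + 24 = 6 \cdot 6 + 24 = 36 + 24 = 60$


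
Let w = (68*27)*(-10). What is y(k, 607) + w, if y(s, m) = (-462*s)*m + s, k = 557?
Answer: -156219541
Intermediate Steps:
y(s, m) = s - 462*m*s (y(s, m) = -462*m*s + s = s - 462*m*s)
w = -18360 (w = 1836*(-10) = -18360)
y(k, 607) + w = 557*(1 - 462*607) - 18360 = 557*(1 - 280434) - 18360 = 557*(-280433) - 18360 = -156201181 - 18360 = -156219541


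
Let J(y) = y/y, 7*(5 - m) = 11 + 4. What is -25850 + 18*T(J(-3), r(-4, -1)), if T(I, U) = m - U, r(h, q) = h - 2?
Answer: -179834/7 ≈ -25691.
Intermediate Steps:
r(h, q) = -2 + h
m = 20/7 (m = 5 - (11 + 4)/7 = 5 - ⅐*15 = 5 - 15/7 = 20/7 ≈ 2.8571)
J(y) = 1
T(I, U) = 20/7 - U
-25850 + 18*T(J(-3), r(-4, -1)) = -25850 + 18*(20/7 - (-2 - 4)) = -25850 + 18*(20/7 - 1*(-6)) = -25850 + 18*(20/7 + 6) = -25850 + 18*(62/7) = -25850 + 1116/7 = -179834/7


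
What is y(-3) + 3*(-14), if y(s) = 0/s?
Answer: -42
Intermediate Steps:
y(s) = 0
y(-3) + 3*(-14) = 0 + 3*(-14) = 0 - 42 = -42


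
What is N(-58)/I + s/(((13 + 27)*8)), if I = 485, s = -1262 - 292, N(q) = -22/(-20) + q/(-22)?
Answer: -4138719/853600 ≈ -4.8485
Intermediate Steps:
N(q) = 11/10 - q/22 (N(q) = -22*(-1/20) + q*(-1/22) = 11/10 - q/22)
s = -1554
N(-58)/I + s/(((13 + 27)*8)) = (11/10 - 1/22*(-58))/485 - 1554*1/(8*(13 + 27)) = (11/10 + 29/11)*(1/485) - 1554/(40*8) = (411/110)*(1/485) - 1554/320 = 411/53350 - 1554*1/320 = 411/53350 - 777/160 = -4138719/853600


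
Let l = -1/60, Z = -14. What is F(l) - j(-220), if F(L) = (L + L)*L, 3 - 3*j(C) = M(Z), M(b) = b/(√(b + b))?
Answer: -1799/1800 + I*√7/3 ≈ -0.99944 + 0.88192*I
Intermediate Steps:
M(b) = √2*√b/2 (M(b) = b/(√(2*b)) = b/((√2*√b)) = b*(√2/(2*√b)) = √2*√b/2)
j(C) = 1 - I*√7/3 (j(C) = 1 - √2*√(-14)/6 = 1 - √2*I*√14/6 = 1 - I*√7/3)
l = -1/60 (l = -1*1/60 = -1/60 ≈ -0.016667)
F(L) = 2*L² (F(L) = (2*L)*L = 2*L²)
F(l) - j(-220) = 2*(-1/60)² - (1 - I*√7/3) = 2*(1/3600) + (-1 + I*√7/3) = 1/1800 + (-1 + I*√7/3) = -1799/1800 + I*√7/3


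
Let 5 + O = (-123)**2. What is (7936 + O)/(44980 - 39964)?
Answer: 5765/1254 ≈ 4.5973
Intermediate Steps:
O = 15124 (O = -5 + (-123)**2 = -5 + 15129 = 15124)
(7936 + O)/(44980 - 39964) = (7936 + 15124)/(44980 - 39964) = 23060/5016 = 23060*(1/5016) = 5765/1254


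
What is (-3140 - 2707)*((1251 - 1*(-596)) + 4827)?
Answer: -39022878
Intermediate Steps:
(-3140 - 2707)*((1251 - 1*(-596)) + 4827) = -5847*((1251 + 596) + 4827) = -5847*(1847 + 4827) = -5847*6674 = -39022878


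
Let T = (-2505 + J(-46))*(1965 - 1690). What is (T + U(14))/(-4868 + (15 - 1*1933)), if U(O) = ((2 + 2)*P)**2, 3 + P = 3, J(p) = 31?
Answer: 340175/3393 ≈ 100.26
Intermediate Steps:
P = 0 (P = -3 + 3 = 0)
T = -680350 (T = (-2505 + 31)*(1965 - 1690) = -2474*275 = -680350)
U(O) = 0 (U(O) = ((2 + 2)*0)**2 = (4*0)**2 = 0**2 = 0)
(T + U(14))/(-4868 + (15 - 1*1933)) = (-680350 + 0)/(-4868 + (15 - 1*1933)) = -680350/(-4868 + (15 - 1933)) = -680350/(-4868 - 1918) = -680350/(-6786) = -680350*(-1/6786) = 340175/3393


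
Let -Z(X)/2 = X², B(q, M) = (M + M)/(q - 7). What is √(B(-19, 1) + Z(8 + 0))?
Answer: 3*I*√2405/13 ≈ 11.317*I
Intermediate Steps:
B(q, M) = 2*M/(-7 + q) (B(q, M) = (2*M)/(-7 + q) = 2*M/(-7 + q))
Z(X) = -2*X²
√(B(-19, 1) + Z(8 + 0)) = √(2*1/(-7 - 19) - 2*(8 + 0)²) = √(2*1/(-26) - 2*8²) = √(2*1*(-1/26) - 2*64) = √(-1/13 - 128) = √(-1665/13) = 3*I*√2405/13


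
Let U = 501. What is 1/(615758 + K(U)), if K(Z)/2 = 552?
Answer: 1/616862 ≈ 1.6211e-6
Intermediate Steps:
K(Z) = 1104 (K(Z) = 2*552 = 1104)
1/(615758 + K(U)) = 1/(615758 + 1104) = 1/616862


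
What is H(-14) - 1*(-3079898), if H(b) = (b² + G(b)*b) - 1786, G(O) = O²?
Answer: 3075564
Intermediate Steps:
H(b) = -1786 + b² + b³ (H(b) = (b² + b²*b) - 1786 = (b² + b³) - 1786 = -1786 + b² + b³)
H(-14) - 1*(-3079898) = (-1786 + (-14)² + (-14)³) - 1*(-3079898) = (-1786 + 196 - 2744) + 3079898 = -4334 + 3079898 = 3075564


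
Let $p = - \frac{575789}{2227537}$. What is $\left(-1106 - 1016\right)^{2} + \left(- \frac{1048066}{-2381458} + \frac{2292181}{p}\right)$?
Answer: $- \frac{2992548052244926572}{685608660181} \approx -4.3648 \cdot 10^{6}$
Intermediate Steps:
$p = - \frac{575789}{2227537}$ ($p = \left(-575789\right) \frac{1}{2227537} = - \frac{575789}{2227537} \approx -0.25849$)
$\left(-1106 - 1016\right)^{2} + \left(- \frac{1048066}{-2381458} + \frac{2292181}{p}\right) = \left(-1106 - 1016\right)^{2} + \left(- \frac{1048066}{-2381458} + \frac{2292181}{- \frac{575789}{2227537}}\right) = \left(-2122\right)^{2} + \left(\left(-1048066\right) \left(- \frac{1}{2381458}\right) + 2292181 \left(- \frac{2227537}{575789}\right)\right) = 4502884 + \left(\frac{524033}{1190729} - \frac{5105917988197}{575789}\right) = 4502884 - \frac{6079764318435388576}{685608660181} = - \frac{2992548052244926572}{685608660181}$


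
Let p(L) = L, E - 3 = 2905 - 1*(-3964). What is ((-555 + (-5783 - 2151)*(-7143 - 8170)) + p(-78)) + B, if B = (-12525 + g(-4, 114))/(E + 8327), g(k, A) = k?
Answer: 1846567671562/15199 ≈ 1.2149e+8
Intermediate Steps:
E = 6872 (E = 3 + (2905 - 1*(-3964)) = 3 + (2905 + 3964) = 3 + 6869 = 6872)
B = -12529/15199 (B = (-12525 - 4)/(6872 + 8327) = -12529/15199 ≈ -0.82433)
((-555 + (-5783 - 2151)*(-7143 - 8170)) + p(-78)) + B = ((-555 + (-5783 - 2151)*(-7143 - 8170)) - 78) - 12529/15199 = ((-555 - 7934*(-15313)) - 78) - 12529/15199 = ((-555 + 121493342) - 78) - 12529/15199 = (121492787 - 78) - 12529/15199 = 121492709 - 12529/15199 = 1846567671562/15199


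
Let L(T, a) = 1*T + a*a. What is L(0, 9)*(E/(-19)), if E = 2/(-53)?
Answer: 162/1007 ≈ 0.16087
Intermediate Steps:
L(T, a) = T + a²
E = -2/53 (E = 2*(-1/53) = -2/53 ≈ -0.037736)
L(0, 9)*(E/(-19)) = (0 + 9²)*(-2/53/(-19)) = (0 + 81)*(-2/53*(-1/19)) = 81*(2/1007) = 162/1007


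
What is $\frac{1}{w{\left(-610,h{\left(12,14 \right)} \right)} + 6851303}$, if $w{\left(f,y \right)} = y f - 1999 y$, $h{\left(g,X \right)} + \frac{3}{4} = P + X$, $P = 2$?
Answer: $\frac{4}{27246063} \approx 1.4681 \cdot 10^{-7}$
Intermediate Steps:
$h{\left(g,X \right)} = \frac{5}{4} + X$ ($h{\left(g,X \right)} = - \frac{3}{4} + \left(2 + X\right) = \frac{5}{4} + X$)
$w{\left(f,y \right)} = - 1999 y + f y$ ($w{\left(f,y \right)} = f y - 1999 y = - 1999 y + f y$)
$\frac{1}{w{\left(-610,h{\left(12,14 \right)} \right)} + 6851303} = \frac{1}{\left(\frac{5}{4} + 14\right) \left(-1999 - 610\right) + 6851303} = \frac{1}{\frac{61}{4} \left(-2609\right) + 6851303} = \frac{1}{- \frac{159149}{4} + 6851303} = \frac{1}{\frac{27246063}{4}} = \frac{4}{27246063}$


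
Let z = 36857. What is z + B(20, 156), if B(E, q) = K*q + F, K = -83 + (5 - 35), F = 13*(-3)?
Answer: 19190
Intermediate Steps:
F = -39
K = -113 (K = -83 - 30 = -113)
B(E, q) = -39 - 113*q (B(E, q) = -113*q - 39 = -39 - 113*q)
z + B(20, 156) = 36857 + (-39 - 113*156) = 36857 + (-39 - 17628) = 36857 - 17667 = 19190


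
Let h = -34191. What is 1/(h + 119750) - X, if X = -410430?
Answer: 35115980371/85559 ≈ 4.1043e+5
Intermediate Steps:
1/(h + 119750) - X = 1/(-34191 + 119750) - 1*(-410430) = 1/85559 + 410430 = 35115980371/85559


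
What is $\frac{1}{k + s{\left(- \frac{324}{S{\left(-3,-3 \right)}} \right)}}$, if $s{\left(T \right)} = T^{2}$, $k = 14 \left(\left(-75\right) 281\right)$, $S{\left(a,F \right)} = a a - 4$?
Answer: $- \frac{25}{7271274} \approx -3.4382 \cdot 10^{-6}$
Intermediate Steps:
$S{\left(a,F \right)} = -4 + a^{2}$ ($S{\left(a,F \right)} = a^{2} - 4 = -4 + a^{2}$)
$k = -295050$ ($k = 14 \left(-21075\right) = -295050$)
$\frac{1}{k + s{\left(- \frac{324}{S{\left(-3,-3 \right)}} \right)}} = \frac{1}{-295050 + \left(- \frac{324}{-4 + \left(-3\right)^{2}}\right)^{2}} = \frac{1}{-295050 + \left(- \frac{324}{-4 + 9}\right)^{2}} = \frac{1}{-295050 + \left(- \frac{324}{5}\right)^{2}} = \frac{1}{-295050 + \frac{104976}{25}} = \frac{1}{- \frac{7271274}{25}} = - \frac{25}{7271274}$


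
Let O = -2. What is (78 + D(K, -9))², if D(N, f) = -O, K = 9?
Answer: 6400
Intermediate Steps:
D(N, f) = 2 (D(N, f) = -1*(-2) = 2)
(78 + D(K, -9))² = (78 + 2)² = 80² = 6400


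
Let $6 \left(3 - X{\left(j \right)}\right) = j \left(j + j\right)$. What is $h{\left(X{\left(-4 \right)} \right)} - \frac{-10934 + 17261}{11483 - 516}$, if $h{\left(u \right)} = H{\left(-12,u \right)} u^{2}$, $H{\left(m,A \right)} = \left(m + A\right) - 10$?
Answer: $- \frac{39399788}{296109} \approx -133.06$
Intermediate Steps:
$H{\left(m,A \right)} = -10 + A + m$ ($H{\left(m,A \right)} = \left(A + m\right) - 10 = -10 + A + m$)
$X{\left(j \right)} = 3 - \frac{j^{2}}{3}$ ($X{\left(j \right)} = 3 - \frac{j \left(j + j\right)}{6} = 3 - \frac{j 2 j}{6} = 3 - \frac{2 j^{2}}{6} = 3 - \frac{j^{2}}{3}$)
$h{\left(u \right)} = u^{2} \left(-22 + u\right)$ ($h{\left(u \right)} = \left(-10 + u - 12\right) u^{2} = \left(-22 + u\right) u^{2} = u^{2} \left(-22 + u\right)$)
$h{\left(X{\left(-4 \right)} \right)} - \frac{-10934 + 17261}{11483 - 516} = \left(3 - \frac{\left(-4\right)^{2}}{3}\right)^{2} \left(-22 + \left(3 - \frac{\left(-4\right)^{2}}{3}\right)\right) - \frac{-10934 + 17261}{11483 - 516} = \left(3 - \frac{16}{3}\right)^{2} \left(-22 + \left(3 - \frac{16}{3}\right)\right) - \frac{6327}{10967} = \left(3 - \frac{16}{3}\right)^{2} \left(-22 + \left(3 - \frac{16}{3}\right)\right) - 6327 \cdot \frac{1}{10967} = \left(- \frac{7}{3}\right)^{2} \left(-22 - \frac{7}{3}\right) - \frac{6327}{10967} = \frac{49}{9} \left(- \frac{73}{3}\right) - \frac{6327}{10967} = - \frac{3577}{27} - \frac{6327}{10967} = - \frac{39399788}{296109}$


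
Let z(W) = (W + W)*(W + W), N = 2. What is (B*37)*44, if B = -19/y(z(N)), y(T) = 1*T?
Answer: -7733/4 ≈ -1933.3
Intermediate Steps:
z(W) = 4*W**2 (z(W) = (2*W)*(2*W) = 4*W**2)
y(T) = T
B = -19/16 (B = -19/(4*2**2) = -19/(4*4) = -19/16 ≈ -1.1875)
(B*37)*44 = -19/16*37*44 = -703/16*44 = -7733/4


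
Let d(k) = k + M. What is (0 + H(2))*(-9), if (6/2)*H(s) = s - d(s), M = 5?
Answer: 15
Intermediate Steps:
d(k) = 5 + k (d(k) = k + 5 = 5 + k)
H(s) = -5/3 (H(s) = (s - (5 + s))/3 = (s + (-5 - s))/3 = (⅓)*(-5) = -5/3)
(0 + H(2))*(-9) = (0 - 5/3)*(-9) = -5/3*(-9) = 15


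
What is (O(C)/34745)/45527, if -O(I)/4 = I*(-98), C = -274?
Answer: -107408/1581835615 ≈ -6.7901e-5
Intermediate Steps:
O(I) = 392*I (O(I) = -4*I*(-98) = -(-392)*I = 392*I)
(O(C)/34745)/45527 = ((392*(-274))/34745)/45527 = -107408*1/34745*(1/45527) = -107408/34745*1/45527 = -107408/1581835615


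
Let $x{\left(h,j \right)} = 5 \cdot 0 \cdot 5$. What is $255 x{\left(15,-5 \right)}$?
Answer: $0$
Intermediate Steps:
$x{\left(h,j \right)} = 0$ ($x{\left(h,j \right)} = 0 \cdot 5 = 0$)
$255 x{\left(15,-5 \right)} = 255 \cdot 0 = 0$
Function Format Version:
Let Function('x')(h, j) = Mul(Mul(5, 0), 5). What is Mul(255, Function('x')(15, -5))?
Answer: 0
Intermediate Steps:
Function('x')(h, j) = 0 (Function('x')(h, j) = Mul(0, 5) = 0)
Mul(255, Function('x')(15, -5)) = Mul(255, 0) = 0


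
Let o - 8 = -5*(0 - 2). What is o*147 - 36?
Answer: 2610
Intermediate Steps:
o = 18 (o = 8 - 5*(0 - 2) = 8 - 5*(-2) = 8 + 10 = 18)
o*147 - 36 = 18*147 - 36 = 2646 - 36 = 2610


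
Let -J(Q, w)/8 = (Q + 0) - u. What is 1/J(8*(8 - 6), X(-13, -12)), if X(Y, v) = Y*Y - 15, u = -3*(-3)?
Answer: -1/56 ≈ -0.017857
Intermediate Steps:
u = 9
X(Y, v) = -15 + Y² (X(Y, v) = Y² - 15 = -15 + Y²)
J(Q, w) = 72 - 8*Q (J(Q, w) = -8*((Q + 0) - 1*9) = -8*(Q - 9) = -8*(-9 + Q) = 72 - 8*Q)
1/J(8*(8 - 6), X(-13, -12)) = 1/(72 - 64*(8 - 6)) = 1/(72 - 64*2) = 1/(72 - 8*16) = 1/(72 - 128) = 1/(-56) = -1/56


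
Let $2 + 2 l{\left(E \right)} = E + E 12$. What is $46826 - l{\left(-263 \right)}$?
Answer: $\frac{97073}{2} \approx 48537.0$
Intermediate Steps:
$l{\left(E \right)} = -1 + \frac{13 E}{2}$ ($l{\left(E \right)} = -1 + \frac{E + E 12}{2} = -1 + \frac{E + 12 E}{2} = -1 + \frac{13 E}{2}$)
$46826 - l{\left(-263 \right)} = 46826 - \left(-1 + \frac{13}{2} \left(-263\right)\right) = 46826 - \left(-1 - \frac{3419}{2}\right) = 46826 - - \frac{3421}{2} = 46826 + \frac{3421}{2} = \frac{97073}{2}$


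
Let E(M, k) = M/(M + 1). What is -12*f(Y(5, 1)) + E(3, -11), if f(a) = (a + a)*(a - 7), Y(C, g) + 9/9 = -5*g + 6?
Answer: ¾ ≈ 0.75000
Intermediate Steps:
Y(C, g) = 5 - 5*g (Y(C, g) = -1 + (-5*g + 6) = -1 + (6 - 5*g) = 5 - 5*g)
E(M, k) = M/(1 + M)
f(a) = 2*a*(-7 + a) (f(a) = (2*a)*(-7 + a) = 2*a*(-7 + a))
-12*f(Y(5, 1)) + E(3, -11) = -24*(5 - 5*1)*(-7 + (5 - 5*1)) + 3/(1 + 3) = -24*(5 - 5)*(-7 + (5 - 5)) + 3/4 = -24*0*(-7 + 0) + 3*(¼) = -24*0*(-7) + ¾ = -12*0 + ¾ = 0 + ¾ = ¾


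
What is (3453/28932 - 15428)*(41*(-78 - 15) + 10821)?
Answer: -260673914712/2411 ≈ -1.0812e+8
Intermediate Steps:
(3453/28932 - 15428)*(41*(-78 - 15) + 10821) = (3453*(1/28932) - 15428)*(41*(-93) + 10821) = (1151/9644 - 15428)*(-3813 + 10821) = -148786481/9644*7008 = -260673914712/2411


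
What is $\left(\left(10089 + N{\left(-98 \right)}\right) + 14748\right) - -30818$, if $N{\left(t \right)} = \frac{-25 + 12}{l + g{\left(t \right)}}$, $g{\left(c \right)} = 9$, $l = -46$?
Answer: $\frac{2059248}{37} \approx 55655.0$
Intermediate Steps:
$N{\left(t \right)} = \frac{13}{37}$ ($N{\left(t \right)} = \frac{-25 + 12}{-46 + 9} = - \frac{13}{-37} = \left(-13\right) \left(- \frac{1}{37}\right) = \frac{13}{37}$)
$\left(\left(10089 + N{\left(-98 \right)}\right) + 14748\right) - -30818 = \left(\left(10089 + \frac{13}{37}\right) + 14748\right) - -30818 = \left(\frac{373306}{37} + 14748\right) + 30818 = \frac{918982}{37} + 30818 = \frac{2059248}{37}$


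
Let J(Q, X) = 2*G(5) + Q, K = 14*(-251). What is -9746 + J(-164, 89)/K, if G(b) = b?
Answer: -2446235/251 ≈ -9746.0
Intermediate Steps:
K = -3514
J(Q, X) = 10 + Q (J(Q, X) = 2*5 + Q = 10 + Q)
-9746 + J(-164, 89)/K = -9746 + (10 - 164)/(-3514) = -9746 - 154*(-1/3514) = -9746 + 11/251 = -2446235/251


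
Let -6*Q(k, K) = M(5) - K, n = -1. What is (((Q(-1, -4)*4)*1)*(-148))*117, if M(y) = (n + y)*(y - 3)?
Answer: 138528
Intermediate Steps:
M(y) = (-1 + y)*(-3 + y) (M(y) = (-1 + y)*(y - 3) = (-1 + y)*(-3 + y))
Q(k, K) = -4/3 + K/6 (Q(k, K) = -((3 + 5² - 4*5) - K)/6 = -((3 + 25 - 20) - K)/6 = -(8 - K)/6 = -4/3 + K/6)
(((Q(-1, -4)*4)*1)*(-148))*117 = ((((-4/3 + (⅙)*(-4))*4)*1)*(-148))*117 = ((((-4/3 - ⅔)*4)*1)*(-148))*117 = ((-2*4*1)*(-148))*117 = (-8*1*(-148))*117 = -8*(-148)*117 = 1184*117 = 138528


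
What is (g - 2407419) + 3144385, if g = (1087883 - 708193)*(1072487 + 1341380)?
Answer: 916521898196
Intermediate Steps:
g = 916521161230 (g = 379690*2413867 = 916521161230)
(g - 2407419) + 3144385 = (916521161230 - 2407419) + 3144385 = 916518753811 + 3144385 = 916521898196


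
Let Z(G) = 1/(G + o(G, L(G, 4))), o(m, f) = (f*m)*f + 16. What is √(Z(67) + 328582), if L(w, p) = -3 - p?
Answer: √413646622862/1122 ≈ 573.22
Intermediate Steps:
o(m, f) = 16 + m*f² (o(m, f) = m*f² + 16 = 16 + m*f²)
Z(G) = 1/(16 + 50*G) (Z(G) = 1/(G + (16 + G*(-3 - 1*4)²)) = 1/(G + (16 + G*(-3 - 4)²)) = 1/(G + (16 + G*(-7)²)) = 1/(G + (16 + G*49)) = 1/(G + (16 + 49*G)) = 1/(16 + 50*G))
√(Z(67) + 328582) = √(1/(2*(8 + 25*67)) + 328582) = √(1/(2*(8 + 1675)) + 328582) = √((½)/1683 + 328582) = √((½)*(1/1683) + 328582) = √(1/3366 + 328582) = √(1106007013/3366) = √413646622862/1122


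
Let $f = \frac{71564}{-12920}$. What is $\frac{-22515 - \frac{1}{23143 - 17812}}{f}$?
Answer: $\frac{387688715180}{95376921} \approx 4064.8$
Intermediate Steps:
$f = - \frac{17891}{3230}$ ($f = 71564 \left(- \frac{1}{12920}\right) = - \frac{17891}{3230} \approx -5.539$)
$\frac{-22515 - \frac{1}{23143 - 17812}}{f} = \frac{-22515 - \frac{1}{23143 - 17812}}{- \frac{17891}{3230}} = \left(-22515 - \frac{1}{5331}\right) \left(- \frac{3230}{17891}\right) = \left(- \frac{120027466}{5331}\right) \left(- \frac{3230}{17891}\right) = \frac{387688715180}{95376921}$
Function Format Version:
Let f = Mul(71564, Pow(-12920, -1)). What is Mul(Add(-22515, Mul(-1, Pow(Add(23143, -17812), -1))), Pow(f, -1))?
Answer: Rational(387688715180, 95376921) ≈ 4064.8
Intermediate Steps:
f = Rational(-17891, 3230) (f = Mul(71564, Rational(-1, 12920)) = Rational(-17891, 3230) ≈ -5.5390)
Mul(Add(-22515, Mul(-1, Pow(Add(23143, -17812), -1))), Pow(f, -1)) = Mul(Add(-22515, Mul(-1, Pow(Add(23143, -17812), -1))), Pow(Rational(-17891, 3230), -1)) = Mul(Add(-22515, Mul(-1, Pow(5331, -1))), Rational(-3230, 17891)) = Mul(Add(-22515, Mul(-1, Rational(1, 5331))), Rational(-3230, 17891)) = Mul(Add(-22515, Rational(-1, 5331)), Rational(-3230, 17891)) = Mul(Rational(-120027466, 5331), Rational(-3230, 17891)) = Rational(387688715180, 95376921)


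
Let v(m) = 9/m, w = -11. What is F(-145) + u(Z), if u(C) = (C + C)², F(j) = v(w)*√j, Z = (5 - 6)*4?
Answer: 64 - 9*I*√145/11 ≈ 64.0 - 9.8522*I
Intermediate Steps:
Z = -4 (Z = -1*4 = -4)
F(j) = -9*√j/11 (F(j) = (9/(-11))*√j = (9*(-1/11))*√j = -9*√j/11)
u(C) = 4*C² (u(C) = (2*C)² = 4*C²)
F(-145) + u(Z) = -9*I*√145/11 + 4*(-4)² = -9*I*√145/11 + 4*16 = -9*I*√145/11 + 64 = 64 - 9*I*√145/11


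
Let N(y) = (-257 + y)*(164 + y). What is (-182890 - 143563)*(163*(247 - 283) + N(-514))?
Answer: -86177715846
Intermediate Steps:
(-182890 - 143563)*(163*(247 - 283) + N(-514)) = (-182890 - 143563)*(163*(247 - 283) + (-42148 + (-514)**2 - 93*(-514))) = -326453*(163*(-36) + (-42148 + 264196 + 47802)) = -326453*(-5868 + 269850) = -326453*263982 = -86177715846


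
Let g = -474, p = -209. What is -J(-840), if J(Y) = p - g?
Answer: -265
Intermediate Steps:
J(Y) = 265 (J(Y) = -209 - 1*(-474) = -209 + 474 = 265)
-J(-840) = -1*265 = -265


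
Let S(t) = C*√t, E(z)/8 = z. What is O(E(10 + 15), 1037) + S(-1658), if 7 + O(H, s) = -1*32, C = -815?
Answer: -39 - 815*I*√1658 ≈ -39.0 - 33186.0*I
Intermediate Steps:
E(z) = 8*z
O(H, s) = -39 (O(H, s) = -7 - 1*32 = -7 - 32 = -39)
S(t) = -815*√t
O(E(10 + 15), 1037) + S(-1658) = -39 - 815*I*√1658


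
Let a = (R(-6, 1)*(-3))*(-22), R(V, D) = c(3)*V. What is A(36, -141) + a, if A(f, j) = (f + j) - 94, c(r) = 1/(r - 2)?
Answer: -595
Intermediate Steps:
c(r) = 1/(-2 + r)
A(f, j) = -94 + f + j
R(V, D) = V (R(V, D) = V/(-2 + 3) = V/1 = 1*V = V)
a = -396 (a = -6*(-3)*(-22) = 18*(-22) = -396)
A(36, -141) + a = (-94 + 36 - 141) - 396 = -199 - 396 = -595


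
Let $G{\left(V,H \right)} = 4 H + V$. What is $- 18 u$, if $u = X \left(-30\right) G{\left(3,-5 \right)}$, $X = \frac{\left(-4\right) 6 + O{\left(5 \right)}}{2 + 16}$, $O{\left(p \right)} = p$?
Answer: $9690$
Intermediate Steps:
$X = - \frac{19}{18}$ ($X = \frac{\left(-4\right) 6 + 5}{2 + 16} = \frac{-24 + 5}{18} = \left(-19\right) \frac{1}{18} = - \frac{19}{18} \approx -1.0556$)
$G{\left(V,H \right)} = V + 4 H$
$u = - \frac{1615}{3}$ ($u = \left(- \frac{19}{18}\right) \left(-30\right) \left(3 + 4 \left(-5\right)\right) = \frac{95 \left(3 - 20\right)}{3} = \frac{95}{3} \left(-17\right) = - \frac{1615}{3} \approx -538.33$)
$- 18 u = \left(-18\right) \left(- \frac{1615}{3}\right) = 9690$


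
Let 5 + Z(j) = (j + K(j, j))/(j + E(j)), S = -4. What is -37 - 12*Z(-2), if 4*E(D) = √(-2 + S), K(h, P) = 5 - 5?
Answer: 421/35 - 48*I*√6/35 ≈ 12.029 - 3.3593*I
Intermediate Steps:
K(h, P) = 0
E(D) = I*√6/4 (E(D) = √(-2 - 4)/4 = √(-6)/4 = (I*√6)/4 = I*√6/4)
Z(j) = -5 + j/(j + I*√6/4) (Z(j) = -5 + (j + 0)/(j + I*√6/4) = -5 + j/(j + I*√6/4))
-37 - 12*Z(-2) = -37 - 12*(-16*(-2) - 5*I*√6)/(4*(-2) + I*√6) = -37 - 12*(32 - 5*I*√6)/(-8 + I*√6)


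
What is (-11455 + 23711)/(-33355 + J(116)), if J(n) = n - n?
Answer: -12256/33355 ≈ -0.36744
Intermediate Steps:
J(n) = 0
(-11455 + 23711)/(-33355 + J(116)) = (-11455 + 23711)/(-33355 + 0) = 12256/(-33355) = 12256*(-1/33355) = -12256/33355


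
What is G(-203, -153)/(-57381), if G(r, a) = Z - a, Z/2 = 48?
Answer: -83/19127 ≈ -0.0043394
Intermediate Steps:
Z = 96 (Z = 2*48 = 96)
G(r, a) = 96 - a
G(-203, -153)/(-57381) = (96 - 1*(-153))/(-57381) = (96 + 153)*(-1/57381) = 249*(-1/57381) = -83/19127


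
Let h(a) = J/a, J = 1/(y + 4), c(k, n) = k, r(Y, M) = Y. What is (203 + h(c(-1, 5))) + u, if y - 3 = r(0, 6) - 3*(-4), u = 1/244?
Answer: 940883/4636 ≈ 202.95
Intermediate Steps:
u = 1/244 ≈ 0.0040984
y = 15 (y = 3 + (0 - 3*(-4)) = 3 + (0 + 12) = 3 + 12 = 15)
J = 1/19 (J = 1/(15 + 4) = 1/19 ≈ 0.052632)
h(a) = 1/(19*a)
(203 + h(c(-1, 5))) + u = (203 + (1/19)/(-1)) + 1/244 = (203 + (1/19)*(-1)) + 1/244 = (203 - 1/19) + 1/244 = 3856/19 + 1/244 = 940883/4636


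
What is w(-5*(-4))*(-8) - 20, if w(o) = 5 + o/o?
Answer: -68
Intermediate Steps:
w(o) = 6 (w(o) = 5 + 1 = 6)
w(-5*(-4))*(-8) - 20 = 6*(-8) - 20 = -48 - 20 = -68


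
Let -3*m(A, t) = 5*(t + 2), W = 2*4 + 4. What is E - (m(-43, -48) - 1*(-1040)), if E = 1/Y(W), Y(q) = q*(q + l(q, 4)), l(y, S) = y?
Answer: -321599/288 ≈ -1116.7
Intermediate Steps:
W = 12 (W = 8 + 4 = 12)
Y(q) = 2*q² (Y(q) = q*(q + q) = q*(2*q) = 2*q²)
m(A, t) = -10/3 - 5*t/3 (m(A, t) = -5*(t + 2)/3 = -5*(2 + t)/3 = -(10 + 5*t)/3 = -10/3 - 5*t/3)
E = 1/288 (E = 1/(2*12²) = 1/(2*144) = 1/288 ≈ 0.0034722)
E - (m(-43, -48) - 1*(-1040)) = 1/288 - ((-10/3 - 5/3*(-48)) - 1*(-1040)) = 1/288 - ((-10/3 + 80) + 1040) = 1/288 - (230/3 + 1040) = 1/288 - 1*3350/3 = 1/288 - 3350/3 = -321599/288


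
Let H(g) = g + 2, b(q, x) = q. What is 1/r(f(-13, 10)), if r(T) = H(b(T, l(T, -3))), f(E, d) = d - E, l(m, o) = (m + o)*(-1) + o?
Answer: 1/25 ≈ 0.040000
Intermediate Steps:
l(m, o) = -m (l(m, o) = (-m - o) + o = -m)
H(g) = 2 + g
r(T) = 2 + T
1/r(f(-13, 10)) = 1/(2 + (10 - 1*(-13))) = 1/(2 + (10 + 13)) = 1/(2 + 23) = 1/25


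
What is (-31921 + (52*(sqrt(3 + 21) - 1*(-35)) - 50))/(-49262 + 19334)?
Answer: 30151/29928 - 13*sqrt(6)/3741 ≈ 0.99894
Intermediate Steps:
(-31921 + (52*(sqrt(3 + 21) - 1*(-35)) - 50))/(-49262 + 19334) = (-31921 + (52*(sqrt(24) + 35) - 50))/(-29928) = (-31921 + (52*(2*sqrt(6) + 35) - 50))*(-1/29928) = (-31921 + (52*(35 + 2*sqrt(6)) - 50))*(-1/29928) = (-31921 + ((1820 + 104*sqrt(6)) - 50))*(-1/29928) = (-31921 + (1770 + 104*sqrt(6)))*(-1/29928) = (-30151 + 104*sqrt(6))*(-1/29928) = 30151/29928 - 13*sqrt(6)/3741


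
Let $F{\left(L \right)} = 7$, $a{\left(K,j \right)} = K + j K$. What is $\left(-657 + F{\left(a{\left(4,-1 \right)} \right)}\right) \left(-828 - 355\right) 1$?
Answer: $768950$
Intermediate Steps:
$a{\left(K,j \right)} = K + K j$
$\left(-657 + F{\left(a{\left(4,-1 \right)} \right)}\right) \left(-828 - 355\right) 1 = \left(-657 + 7\right) \left(-828 - 355\right) 1 = \left(-650\right) \left(-1183\right) 1 = 768950 \cdot 1 = 768950$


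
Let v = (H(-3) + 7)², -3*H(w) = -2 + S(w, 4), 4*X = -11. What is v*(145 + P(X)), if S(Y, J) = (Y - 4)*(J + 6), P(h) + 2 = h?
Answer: 539121/4 ≈ 1.3478e+5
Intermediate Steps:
X = -11/4 (X = (¼)*(-11) = -11/4 ≈ -2.7500)
P(h) = -2 + h
S(Y, J) = (-4 + Y)*(6 + J)
H(w) = 14 - 10*w/3 (H(w) = -(-2 + (-24 - 4*4 + 6*w + 4*w))/3 = -(-2 + (-24 - 16 + 6*w + 4*w))/3 = -(-2 + (-40 + 10*w))/3 = -(-42 + 10*w)/3 = 14 - 10*w/3)
v = 961 (v = ((14 - 10/3*(-3)) + 7)² = ((14 + 10) + 7)² = (24 + 7)² = 31² = 961)
v*(145 + P(X)) = 961*(145 + (-2 - 11/4)) = 961*(145 - 19/4) = 961*(561/4) = 539121/4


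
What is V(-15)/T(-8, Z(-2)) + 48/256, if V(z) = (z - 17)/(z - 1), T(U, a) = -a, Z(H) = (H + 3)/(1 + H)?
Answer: 35/16 ≈ 2.1875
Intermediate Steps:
Z(H) = (3 + H)/(1 + H)
V(z) = (-17 + z)/(-1 + z)
V(-15)/T(-8, Z(-2)) + 48/256 = ((-17 - 15)/(-1 - 15))/((-(3 - 2)/(1 - 2))) + 48/256 = (-32/(-16))/((-1/(-1))) + 48*(1/256) = (-1/16*(-32))/((-(-1))) + 3/16 = 2/((-1*(-1))) + 3/16 = 2/1 + 3/16 = 2*1 + 3/16 = 2 + 3/16 = 35/16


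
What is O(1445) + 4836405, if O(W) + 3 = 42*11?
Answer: 4836864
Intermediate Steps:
O(W) = 459 (O(W) = -3 + 42*11 = -3 + 462 = 459)
O(1445) + 4836405 = 459 + 4836405 = 4836864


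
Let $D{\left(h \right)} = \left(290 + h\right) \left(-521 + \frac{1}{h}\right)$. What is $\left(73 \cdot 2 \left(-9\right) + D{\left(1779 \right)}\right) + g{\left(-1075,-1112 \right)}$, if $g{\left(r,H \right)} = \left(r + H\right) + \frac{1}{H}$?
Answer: $- \frac{2139374000651}{1978248} \approx -1.0814 \cdot 10^{6}$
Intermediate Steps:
$g{\left(r,H \right)} = H + r + \frac{1}{H}$ ($g{\left(r,H \right)} = \left(H + r\right) + \frac{1}{H} = H + r + \frac{1}{H}$)
$D{\left(h \right)} = \left(-521 + \frac{1}{h}\right) \left(290 + h\right)$
$\left(73 \cdot 2 \left(-9\right) + D{\left(1779 \right)}\right) + g{\left(-1075,-1112 \right)} = \left(73 \cdot 2 \left(-9\right) - \left(1077948 - \frac{290}{1779}\right)\right) - \left(2187 + \frac{1}{1112}\right) = \left(146 \left(-9\right) - \frac{1917669202}{1779}\right) - \frac{2431945}{1112} = \left(-1314 - \frac{1917669202}{1779}\right) - \frac{2431945}{1112} = - \frac{1920006808}{1779} - \frac{2431945}{1112} = - \frac{2139374000651}{1978248}$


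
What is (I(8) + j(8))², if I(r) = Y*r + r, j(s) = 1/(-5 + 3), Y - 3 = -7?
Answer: 2401/4 ≈ 600.25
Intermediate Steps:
Y = -4 (Y = 3 - 7 = -4)
j(s) = -½ (j(s) = 1/(-2) = -½)
I(r) = -3*r (I(r) = -4*r + r = -3*r)
(I(8) + j(8))² = (-3*8 - ½)² = (-24 - ½)² = (-49/2)² = 2401/4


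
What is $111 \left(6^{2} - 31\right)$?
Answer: $555$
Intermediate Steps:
$111 \left(6^{2} - 31\right) = 111 \left(36 - 31\right) = 111 \cdot 5 = 555$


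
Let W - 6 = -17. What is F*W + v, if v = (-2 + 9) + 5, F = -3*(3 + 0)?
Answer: 111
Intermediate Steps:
F = -9 (F = -3*3 = -9)
W = -11 (W = 6 - 17 = -11)
v = 12 (v = 7 + 5 = 12)
F*W + v = -9*(-11) + 12 = 99 + 12 = 111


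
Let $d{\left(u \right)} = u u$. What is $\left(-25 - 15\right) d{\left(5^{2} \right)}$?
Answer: $-25000$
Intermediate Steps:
$d{\left(u \right)} = u^{2}$
$\left(-25 - 15\right) d{\left(5^{2} \right)} = \left(-25 - 15\right) \left(5^{2}\right)^{2} = - 40 \cdot 25^{2} = \left(-40\right) 625 = -25000$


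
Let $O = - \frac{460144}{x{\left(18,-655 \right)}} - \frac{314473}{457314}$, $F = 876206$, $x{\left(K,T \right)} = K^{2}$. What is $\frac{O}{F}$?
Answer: $- \frac{17544348539}{10818934308468} \approx -0.0016216$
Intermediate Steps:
$O = - \frac{17544348539}{12347478}$ ($O = - \frac{460144}{18^{2}} - \frac{314473}{457314} = - \frac{460144}{324} - \frac{314473}{457314} = \left(-460144\right) \frac{1}{324} - \frac{314473}{457314} = - \frac{115036}{81} - \frac{314473}{457314} = - \frac{17544348539}{12347478} \approx -1420.9$)
$\frac{O}{F} = - \frac{17544348539}{12347478 \cdot 876206} = \left(- \frac{17544348539}{12347478}\right) \frac{1}{876206} = - \frac{17544348539}{10818934308468}$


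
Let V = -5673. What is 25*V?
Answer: -141825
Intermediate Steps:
25*V = 25*(-5673) = -141825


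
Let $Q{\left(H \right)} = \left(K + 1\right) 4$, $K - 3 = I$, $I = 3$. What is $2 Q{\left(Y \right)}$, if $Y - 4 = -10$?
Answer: $56$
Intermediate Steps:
$Y = -6$ ($Y = 4 - 10 = -6$)
$K = 6$ ($K = 3 + 3 = 6$)
$Q{\left(H \right)} = 28$ ($Q{\left(H \right)} = \left(6 + 1\right) 4 = 7 \cdot 4 = 28$)
$2 Q{\left(Y \right)} = 2 \cdot 28 = 56$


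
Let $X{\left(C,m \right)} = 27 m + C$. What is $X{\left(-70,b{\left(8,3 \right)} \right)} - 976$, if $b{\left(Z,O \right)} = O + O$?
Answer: $-884$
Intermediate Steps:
$b{\left(Z,O \right)} = 2 O$
$X{\left(C,m \right)} = C + 27 m$
$X{\left(-70,b{\left(8,3 \right)} \right)} - 976 = \left(-70 + 27 \cdot 2 \cdot 3\right) - 976 = \left(-70 + 27 \cdot 6\right) - 976 = \left(-70 + 162\right) - 976 = 92 - 976 = -884$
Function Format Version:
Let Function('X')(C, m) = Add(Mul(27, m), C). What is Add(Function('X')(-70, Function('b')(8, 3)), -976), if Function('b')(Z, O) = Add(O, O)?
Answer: -884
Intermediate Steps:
Function('b')(Z, O) = Mul(2, O)
Function('X')(C, m) = Add(C, Mul(27, m))
Add(Function('X')(-70, Function('b')(8, 3)), -976) = Add(Add(-70, Mul(27, Mul(2, 3))), -976) = Add(Add(-70, Mul(27, 6)), -976) = Add(Add(-70, 162), -976) = Add(92, -976) = -884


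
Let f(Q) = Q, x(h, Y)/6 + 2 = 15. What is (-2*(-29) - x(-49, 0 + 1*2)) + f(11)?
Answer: -9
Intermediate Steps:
x(h, Y) = 78 (x(h, Y) = -12 + 6*15 = -12 + 90 = 78)
(-2*(-29) - x(-49, 0 + 1*2)) + f(11) = (-2*(-29) - 1*78) + 11 = (58 - 78) + 11 = -20 + 11 = -9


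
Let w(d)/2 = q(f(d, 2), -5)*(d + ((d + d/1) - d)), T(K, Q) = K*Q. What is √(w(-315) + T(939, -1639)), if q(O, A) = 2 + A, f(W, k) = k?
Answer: I*√1535241 ≈ 1239.0*I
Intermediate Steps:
w(d) = -12*d (w(d) = 2*((2 - 5)*(d + ((d + d/1) - d))) = 2*(-3*(d + ((d + d*1) - d))) = 2*(-3*(d + ((d + d) - d))) = 2*(-3*(d + (2*d - d))) = 2*(-3*(d + d)) = 2*(-6*d) = -12*d)
√(w(-315) + T(939, -1639)) = √(-12*(-315) + 939*(-1639)) = √(3780 - 1539021) = √(-1535241) = I*√1535241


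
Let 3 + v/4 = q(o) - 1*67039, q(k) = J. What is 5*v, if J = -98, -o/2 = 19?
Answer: -1342800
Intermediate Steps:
o = -38 (o = -2*19 = -38)
q(k) = -98
v = -268560 (v = -12 + 4*(-98 - 1*67039) = -12 + 4*(-98 - 67039) = -12 + 4*(-67137) = -12 - 268548 = -268560)
5*v = 5*(-268560) = -1342800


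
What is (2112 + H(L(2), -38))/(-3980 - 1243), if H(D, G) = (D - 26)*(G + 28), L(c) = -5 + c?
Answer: -2402/5223 ≈ -0.45989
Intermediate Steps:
H(D, G) = (-26 + D)*(28 + G)
(2112 + H(L(2), -38))/(-3980 - 1243) = (2112 + (-728 - 26*(-38) + 28*(-5 + 2) + (-5 + 2)*(-38)))/(-3980 - 1243) = (2112 + (-728 + 988 + 28*(-3) - 3*(-38)))/(-5223) = (2112 + (-728 + 988 - 84 + 114))*(-1/5223) = (2112 + 290)*(-1/5223) = 2402*(-1/5223) = -2402/5223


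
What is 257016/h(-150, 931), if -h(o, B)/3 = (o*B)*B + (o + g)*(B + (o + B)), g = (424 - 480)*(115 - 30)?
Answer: 42836/69210035 ≈ 0.00061893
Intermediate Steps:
g = -4760 (g = -56*85 = -4760)
h(o, B) = -3*o*B**2 - 3*(-4760 + o)*(o + 2*B) (h(o, B) = -3*((o*B)*B + (o - 4760)*(B + (o + B))) = -3*((B*o)*B + (-4760 + o)*(B + (B + o))) = -3*(o*B**2 + (-4760 + o)*(o + 2*B)) = -3*o*B**2 - 3*(-4760 + o)*(o + 2*B))
257016/h(-150, 931) = 257016/(-3*(-150)**2 + 14280*(-150) + 28560*931 - 6*931*(-150) - 3*(-150)*931**2) = 257016/(-3*22500 - 2142000 + 26589360 + 837900 - 3*(-150)*866761) = 257016/(-67500 - 2142000 + 26589360 + 837900 + 390042450) = 257016/415260210 = 257016*(1/415260210) = 42836/69210035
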